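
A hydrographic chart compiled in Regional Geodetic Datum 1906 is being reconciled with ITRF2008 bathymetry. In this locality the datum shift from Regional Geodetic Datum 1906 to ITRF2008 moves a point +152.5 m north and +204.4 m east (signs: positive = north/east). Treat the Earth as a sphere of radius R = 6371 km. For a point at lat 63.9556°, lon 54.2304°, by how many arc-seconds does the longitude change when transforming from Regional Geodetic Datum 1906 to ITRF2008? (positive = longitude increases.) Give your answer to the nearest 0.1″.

At latitude 63.9556°, cos φ = 0.439068.
One radian of longitude at latitude φ spans R cos φ, so Δλ = ΔE / (R cos φ) = 204.4 / (6371000 × 0.439068) = 7.3070e-05 rad = 15.072″.

Δλ = 15.1″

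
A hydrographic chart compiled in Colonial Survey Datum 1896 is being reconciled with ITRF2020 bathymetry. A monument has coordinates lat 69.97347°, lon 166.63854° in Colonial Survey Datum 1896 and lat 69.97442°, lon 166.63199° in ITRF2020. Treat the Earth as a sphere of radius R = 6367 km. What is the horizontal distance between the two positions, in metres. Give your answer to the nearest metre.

Δφ = 69.97442° − 69.97347° = +0.00095°; Δλ = 166.63199° − 166.63854° = -0.00655°.
1° along a meridian = πR/180 = 111125 m.
ΔN = Δφ × 111125 = 105.6 m; ΔE = Δλ × 111125 × cos(69.97347°) = -0.00655 × 111125 × 0.342455 = -249.3 m.
Distance = √(ΔE² + ΔN²) = √((-249.3)² + 105.6²) = 270.7 m.

271 m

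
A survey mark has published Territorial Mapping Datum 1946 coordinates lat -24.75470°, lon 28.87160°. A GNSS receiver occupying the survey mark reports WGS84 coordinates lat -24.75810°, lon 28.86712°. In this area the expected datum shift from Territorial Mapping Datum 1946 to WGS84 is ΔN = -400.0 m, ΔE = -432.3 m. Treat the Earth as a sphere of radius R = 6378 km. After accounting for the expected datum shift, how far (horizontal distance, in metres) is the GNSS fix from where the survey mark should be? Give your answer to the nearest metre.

30 m

Observed coordinate differences: Δφ = -0.00340°, Δλ = -0.00448°.
Converting to metres (1° lat = 111317 m, cos φ = 0.908109): observed ΔN = -378.5 m, observed ΔE = -452.9 m.
Subtracting the expected shift leaves a residual of -378.5 − (-400.0) = 21.5 m north and -452.9 − (-432.3) = -20.6 m east.
Residual distance = √(21.5² + (-20.6)²) = 29.8 m.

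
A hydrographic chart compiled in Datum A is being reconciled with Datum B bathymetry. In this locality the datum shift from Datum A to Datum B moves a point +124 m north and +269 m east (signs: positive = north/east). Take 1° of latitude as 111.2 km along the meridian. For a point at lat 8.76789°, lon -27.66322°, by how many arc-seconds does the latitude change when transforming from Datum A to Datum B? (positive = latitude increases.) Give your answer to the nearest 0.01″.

Δφ = 4.01″

1° of latitude = 111.2 km, so Δφ = 124.0 / 111200 = 0.0011151° = 4.014″.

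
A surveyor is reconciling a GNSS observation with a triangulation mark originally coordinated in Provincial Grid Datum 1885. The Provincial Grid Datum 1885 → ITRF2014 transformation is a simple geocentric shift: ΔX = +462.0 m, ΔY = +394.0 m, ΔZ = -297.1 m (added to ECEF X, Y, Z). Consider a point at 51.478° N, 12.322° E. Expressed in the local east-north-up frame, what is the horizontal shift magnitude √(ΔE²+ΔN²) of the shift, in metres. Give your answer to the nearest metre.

At φ = 51.478°, λ = 12.322°: sin φ = 0.782369, cos φ = 0.622815, sin λ = 0.213406, cos λ = 0.976964.
ΔE = −sin λ·ΔX + cos λ·ΔY = −(0.213406)·(462.0) + (0.976964)·(394.0) = 286.33 m.
ΔN = −sin φ cos λ·ΔX − sin φ sin λ·ΔY + cos φ·ΔZ = −(0.782369)(0.976964)(462.0) − (0.782369)(0.213406)(394.0) + (0.622815)(-297.1) = -603.95 m.
Horizontal magnitude = √(ΔE² + ΔN²) = √(286.33² + (-603.95)²) = 668.39 m.

668 m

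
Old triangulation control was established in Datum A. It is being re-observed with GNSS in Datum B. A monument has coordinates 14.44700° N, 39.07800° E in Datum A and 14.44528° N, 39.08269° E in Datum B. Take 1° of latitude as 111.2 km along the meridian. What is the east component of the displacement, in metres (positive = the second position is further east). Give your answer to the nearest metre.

Δφ = 14.44528° − 14.44700° = -0.00172°; Δλ = 39.08269° − 39.07800° = +0.00469°.
ΔN = Δφ × 111200 = -191.3 m; ΔE = Δλ × 111200 × cos(14.44700°) = +0.00469 × 111200 × 0.968379 = 505.0 m.

ΔE = 505 m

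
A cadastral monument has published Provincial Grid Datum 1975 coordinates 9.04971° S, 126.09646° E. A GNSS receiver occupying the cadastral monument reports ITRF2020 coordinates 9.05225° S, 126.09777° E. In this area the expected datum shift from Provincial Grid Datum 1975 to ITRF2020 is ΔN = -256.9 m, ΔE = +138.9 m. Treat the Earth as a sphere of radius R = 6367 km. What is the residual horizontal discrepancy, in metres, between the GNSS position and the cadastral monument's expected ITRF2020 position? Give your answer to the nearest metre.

Observed coordinate differences: Δφ = -0.00254°, Δλ = +0.00131°.
Converting to metres (1° lat = 111125 m, cos φ = 0.987552): observed ΔN = -282.3 m, observed ΔE = 143.8 m.
Subtracting the expected shift leaves a residual of -282.3 − (-256.9) = -25.4 m north and 143.8 − (138.9) = 4.9 m east.
Residual distance = √((-25.4)² + 4.9²) = 25.8 m.

26 m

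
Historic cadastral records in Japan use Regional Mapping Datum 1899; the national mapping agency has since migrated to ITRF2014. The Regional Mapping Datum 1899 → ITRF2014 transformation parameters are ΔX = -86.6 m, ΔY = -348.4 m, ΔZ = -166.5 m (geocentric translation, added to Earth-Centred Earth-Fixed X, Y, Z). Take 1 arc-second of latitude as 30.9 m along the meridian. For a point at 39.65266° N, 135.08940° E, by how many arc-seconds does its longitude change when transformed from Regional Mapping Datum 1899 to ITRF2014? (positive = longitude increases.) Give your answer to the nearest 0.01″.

Δλ = 12.94″

sin φ = 0.638132, cos φ = 0.769927, sin λ = 0.706003, cos λ = -0.708209.
East component: ΔE = −sin λ·ΔX + cos λ·ΔY = −(0.706003)(-86.6) + (-0.708209)(-348.4) = 307.88 m.
1° of latitude spans 3600 × 30.90 = 111240 m; at latitude φ, 1° of longitude spans that × cos φ = 85646.7 m, so Δλ = 307.88 / 85646.7 × 3600 = 12.941″.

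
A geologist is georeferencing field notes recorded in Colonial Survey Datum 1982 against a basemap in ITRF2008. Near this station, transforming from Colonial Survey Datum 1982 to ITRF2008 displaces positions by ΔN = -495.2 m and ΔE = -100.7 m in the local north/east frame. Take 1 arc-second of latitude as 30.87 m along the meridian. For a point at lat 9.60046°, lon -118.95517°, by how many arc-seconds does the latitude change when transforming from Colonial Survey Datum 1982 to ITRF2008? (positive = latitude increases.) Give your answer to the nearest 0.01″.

1″ of latitude = 30.87 m, so Δφ = -495.2 / 30.87 = -16.041″.

Δφ = -16.04″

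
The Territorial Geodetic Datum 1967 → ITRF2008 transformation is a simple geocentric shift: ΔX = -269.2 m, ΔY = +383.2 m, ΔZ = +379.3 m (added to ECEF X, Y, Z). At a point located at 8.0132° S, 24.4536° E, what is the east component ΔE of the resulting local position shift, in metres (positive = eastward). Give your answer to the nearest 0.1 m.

ΔE = 460.3 m

The local east axis at (φ, λ) is (−sin λ, cos λ, 0), so ΔE = −sin(24.4536°)·(-269.2) + cos(24.4536°)·383.2 = 460.26 m.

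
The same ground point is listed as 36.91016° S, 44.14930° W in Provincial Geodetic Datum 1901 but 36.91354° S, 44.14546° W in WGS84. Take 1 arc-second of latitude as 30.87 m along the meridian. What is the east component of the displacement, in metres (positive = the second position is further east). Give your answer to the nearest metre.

Δφ = -36.91354° − -36.91016° = -0.00338°; Δλ = -44.14546° − -44.14930° = +0.00384°.
1° of latitude = 3600 × 30.87 = 111132 m.
ΔN = Δφ × 111132 = -375.6 m; ΔE = Δλ × 111132 × cos(-36.91016°) = +0.00384 × 111132 × 0.799578 = 341.2 m.

ΔE = 341 m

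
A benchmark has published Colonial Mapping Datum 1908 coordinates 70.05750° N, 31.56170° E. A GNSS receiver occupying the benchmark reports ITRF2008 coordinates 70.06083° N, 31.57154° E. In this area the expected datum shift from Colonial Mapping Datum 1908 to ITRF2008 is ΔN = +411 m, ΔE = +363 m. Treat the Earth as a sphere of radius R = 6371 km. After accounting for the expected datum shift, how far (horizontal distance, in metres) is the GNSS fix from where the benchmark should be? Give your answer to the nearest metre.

Observed coordinate differences: Δφ = +0.00333°, Δλ = +0.00984°.
Converting to metres (1° lat = 111195 m, cos φ = 0.341077): observed ΔN = 370.3 m, observed ΔE = 373.2 m.
Subtracting the expected shift leaves a residual of 370.3 − (411) = -40.7 m north and 373.2 − (363) = 10.2 m east.
Residual distance = √((-40.7)² + 10.2²) = 42.0 m.

42 m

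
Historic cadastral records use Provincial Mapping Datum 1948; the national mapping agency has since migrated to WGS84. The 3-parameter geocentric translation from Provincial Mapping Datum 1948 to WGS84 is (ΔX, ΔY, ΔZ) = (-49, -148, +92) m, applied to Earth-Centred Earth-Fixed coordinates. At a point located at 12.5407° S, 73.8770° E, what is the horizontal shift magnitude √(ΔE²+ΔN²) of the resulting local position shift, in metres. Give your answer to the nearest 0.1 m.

56.3 m

At φ = -12.5407°, λ = 73.8770°: sin φ = -0.217133, cos φ = 0.976142, sin λ = 0.960668, cos λ = 0.277700.
ΔE = −sin λ·ΔX + cos λ·ΔY = −(0.960668)·(-49) + (0.277700)·(-148) = 5.97 m.
ΔN = −sin φ cos λ·ΔX − sin φ sin λ·ΔY + cos φ·ΔZ = −(-0.217133)(0.277700)(-49) − (-0.217133)(0.960668)(-148) + (0.976142)(92) = 55.98 m.
Horizontal magnitude = √(ΔE² + ΔN²) = √(5.97² + 55.98²) = 56.30 m.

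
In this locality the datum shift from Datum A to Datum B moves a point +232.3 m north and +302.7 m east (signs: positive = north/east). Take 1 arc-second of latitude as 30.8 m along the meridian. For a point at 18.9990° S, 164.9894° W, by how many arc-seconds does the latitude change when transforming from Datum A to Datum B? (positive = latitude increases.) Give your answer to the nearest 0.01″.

Δφ = 7.54″

1″ of latitude = 30.80 m, so Δφ = 232.3 / 30.80 = 7.542″.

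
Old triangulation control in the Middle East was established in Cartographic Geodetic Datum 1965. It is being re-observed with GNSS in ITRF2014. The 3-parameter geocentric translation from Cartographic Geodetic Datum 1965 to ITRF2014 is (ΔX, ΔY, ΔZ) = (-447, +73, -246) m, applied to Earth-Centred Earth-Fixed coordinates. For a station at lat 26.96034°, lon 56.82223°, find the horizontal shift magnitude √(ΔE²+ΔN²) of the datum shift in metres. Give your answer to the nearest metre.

The local east axis at (φ, λ) is (−sin λ, cos λ, 0), so ΔE = −sin(56.82223°)·(-447) + cos(56.82223°)·73 = 414.08 m.
The local north axis is (−sin φ cos λ, −sin φ sin λ, cos φ), giving ΔN = 110.902 − 27.701 − 219.265 = -136.06 m.
Horizontal magnitude = √(ΔE² + ΔN²) = √(414.08² + (-136.06)²) = 435.86 m.

436 m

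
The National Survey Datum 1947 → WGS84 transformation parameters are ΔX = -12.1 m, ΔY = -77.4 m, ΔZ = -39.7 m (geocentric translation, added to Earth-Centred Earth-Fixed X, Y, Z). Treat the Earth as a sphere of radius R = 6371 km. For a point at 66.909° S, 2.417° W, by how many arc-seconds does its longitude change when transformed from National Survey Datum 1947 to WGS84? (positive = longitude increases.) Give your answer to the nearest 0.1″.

Δλ = -6.4″

sin φ = -0.919883, cos φ = 0.392193, sin λ = -0.042172, cos λ = 0.999110.
East component: ΔE = −sin λ·ΔX + cos λ·ΔY = −(-0.042172)(-12.1) + (0.999110)(-77.4) = -77.84 m.
1° of latitude spans πR/180 = 111195 m; at latitude φ, 1° of longitude spans that × cos φ = 43609.8 m, so Δλ = -77.84 / 43609.8 × 3600 = -6.426″.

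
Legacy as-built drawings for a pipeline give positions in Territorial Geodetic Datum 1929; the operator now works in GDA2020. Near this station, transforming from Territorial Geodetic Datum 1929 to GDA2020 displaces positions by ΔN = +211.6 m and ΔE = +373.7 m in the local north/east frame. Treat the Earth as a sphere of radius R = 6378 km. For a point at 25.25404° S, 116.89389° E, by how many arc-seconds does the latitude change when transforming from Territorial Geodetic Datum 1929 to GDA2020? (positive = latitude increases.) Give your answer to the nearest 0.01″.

Δφ = 6.84″

On a sphere of radius R, 1 rad of latitude = R, so Δφ = ΔN / R = 211.6 / 6378000 = 3.3177e-05 rad = 6.843″.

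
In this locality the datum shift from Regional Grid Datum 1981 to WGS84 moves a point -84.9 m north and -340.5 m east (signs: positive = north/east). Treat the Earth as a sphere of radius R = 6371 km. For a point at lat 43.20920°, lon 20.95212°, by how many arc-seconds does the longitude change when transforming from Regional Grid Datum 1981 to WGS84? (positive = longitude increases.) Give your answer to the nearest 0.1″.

Δλ = -15.1″

At latitude 43.20920°, cos φ = 0.728859.
One radian of longitude at latitude φ spans R cos φ, so Δλ = ΔE / (R cos φ) = -340.5 / (6371000 × 0.728859) = -7.3327e-05 rad = -15.125″.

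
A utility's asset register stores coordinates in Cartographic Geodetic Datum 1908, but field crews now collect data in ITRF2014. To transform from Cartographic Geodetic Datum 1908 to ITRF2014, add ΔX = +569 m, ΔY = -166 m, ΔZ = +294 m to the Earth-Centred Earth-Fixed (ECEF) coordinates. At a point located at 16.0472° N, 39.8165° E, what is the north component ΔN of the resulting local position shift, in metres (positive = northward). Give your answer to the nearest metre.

At φ = 16.0472°, λ = 39.8165°: sin φ = 0.276429, cos φ = 0.961034, sin λ = 0.640331, cos λ = 0.768099.
ΔN = −sin φ cos λ·ΔX − sin φ sin λ·ΔY + cos φ·ΔZ = −(0.276429)(0.768099)(569) − (0.276429)(0.640331)(-166) + (0.961034)(294) = 191.11 m.

ΔN = 191 m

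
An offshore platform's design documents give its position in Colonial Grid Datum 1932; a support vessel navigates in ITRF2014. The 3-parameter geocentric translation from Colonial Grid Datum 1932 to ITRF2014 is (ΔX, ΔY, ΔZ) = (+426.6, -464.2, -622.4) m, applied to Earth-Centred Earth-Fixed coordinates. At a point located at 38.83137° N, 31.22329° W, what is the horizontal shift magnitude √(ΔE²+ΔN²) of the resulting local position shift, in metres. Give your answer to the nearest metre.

882 m

At φ = 38.83137°, λ = -31.22329°: sin φ = 0.627030, cos φ = 0.778995, sin λ = -0.518375, cos λ = 0.855154.
ΔE = −sin λ·ΔX + cos λ·ΔY = −(-0.518375)·(426.6) + (0.855154)·(-464.2) = -175.82 m.
ΔN = −sin φ cos λ·ΔX − sin φ sin λ·ΔY + cos φ·ΔZ = −(0.627030)(0.855154)(426.6) − (0.627030)(-0.518375)(-464.2) + (0.778995)(-622.4) = -864.47 m.
Horizontal magnitude = √(ΔE² + ΔN²) = √((-175.82)² + (-864.47)²) = 882.17 m.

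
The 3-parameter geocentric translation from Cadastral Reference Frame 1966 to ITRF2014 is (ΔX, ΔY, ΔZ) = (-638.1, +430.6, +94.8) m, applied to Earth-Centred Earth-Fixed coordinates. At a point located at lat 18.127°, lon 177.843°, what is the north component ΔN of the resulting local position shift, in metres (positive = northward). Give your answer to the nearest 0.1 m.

At φ = 18.127°, λ = 177.843°: sin φ = 0.311124, cos φ = 0.950369, sin λ = 0.037638, cos λ = -0.999291.
ΔN = −sin φ cos λ·ΔX − sin φ sin λ·ΔY + cos φ·ΔZ = −(0.311124)(-0.999291)(-638.1) − (0.311124)(0.037638)(430.6) + (0.950369)(94.8) = -113.34 m.

ΔN = -113.3 m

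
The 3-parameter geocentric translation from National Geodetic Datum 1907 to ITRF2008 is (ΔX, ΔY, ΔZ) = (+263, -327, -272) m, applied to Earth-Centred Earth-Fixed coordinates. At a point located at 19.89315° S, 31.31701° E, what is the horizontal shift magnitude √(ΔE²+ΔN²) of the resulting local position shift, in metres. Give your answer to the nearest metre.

479 m

At φ = -19.89315°, λ = 31.31701°: sin φ = -0.340267, cos φ = 0.940329, sin λ = 0.519773, cos λ = 0.854305.
ΔE = −sin λ·ΔX + cos λ·ΔY = −(0.519773)·(263) + (0.854305)·(-327) = -416.06 m.
ΔN = −sin φ cos λ·ΔX − sin φ sin λ·ΔY + cos φ·ΔZ = −(-0.340267)(0.854305)(263) − (-0.340267)(0.519773)(-327) + (0.940329)(-272) = -237.15 m.
Horizontal magnitude = √(ΔE² + ΔN²) = √((-416.06)² + (-237.15)²) = 478.90 m.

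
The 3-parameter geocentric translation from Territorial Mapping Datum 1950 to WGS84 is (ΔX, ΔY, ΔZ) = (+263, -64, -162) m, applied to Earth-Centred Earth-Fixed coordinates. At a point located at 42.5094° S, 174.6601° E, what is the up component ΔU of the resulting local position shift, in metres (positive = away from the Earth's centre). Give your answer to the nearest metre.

The local up (radial) axis is (cos φ cos λ, cos φ sin λ, sin φ), giving ΔU = -193.033 − 4.391 + 109.465 = -87.96 m.

ΔU = -88 m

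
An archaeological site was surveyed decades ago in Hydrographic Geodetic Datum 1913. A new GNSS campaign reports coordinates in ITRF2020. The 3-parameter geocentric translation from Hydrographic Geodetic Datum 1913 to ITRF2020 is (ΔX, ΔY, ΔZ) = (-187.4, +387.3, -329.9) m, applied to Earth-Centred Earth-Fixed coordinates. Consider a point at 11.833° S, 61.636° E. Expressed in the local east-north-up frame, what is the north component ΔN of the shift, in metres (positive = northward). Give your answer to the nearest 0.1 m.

The local north axis is (−sin φ cos λ, −sin φ sin λ, cos φ), giving ΔN = -18.256 + 69.885 − 322.889 = -271.26 m.

ΔN = -271.3 m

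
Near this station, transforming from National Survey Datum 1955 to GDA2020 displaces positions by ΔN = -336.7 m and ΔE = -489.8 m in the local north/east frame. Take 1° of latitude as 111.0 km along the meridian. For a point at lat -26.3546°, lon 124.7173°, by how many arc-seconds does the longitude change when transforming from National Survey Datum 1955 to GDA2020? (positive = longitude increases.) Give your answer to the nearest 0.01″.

At latitude -26.3546°, cos φ = 0.896064.
1° of longitude at this latitude = 111.0 × cos φ = 99.46 km, so Δλ = -489.8 / 99463.1 = -0.0049244° = -17.728″.

Δλ = -17.73″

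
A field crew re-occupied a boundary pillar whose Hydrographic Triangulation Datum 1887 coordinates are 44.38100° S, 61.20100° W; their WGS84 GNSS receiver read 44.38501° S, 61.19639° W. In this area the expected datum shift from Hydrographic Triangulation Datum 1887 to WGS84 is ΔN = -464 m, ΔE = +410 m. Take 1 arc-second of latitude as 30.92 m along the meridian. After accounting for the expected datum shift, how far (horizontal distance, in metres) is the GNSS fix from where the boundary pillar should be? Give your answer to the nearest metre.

Observed coordinate differences: Δφ = -0.00401°, Δλ = +0.00461°.
Converting to metres (1° lat = 111312 m, cos φ = 0.714705): observed ΔN = -446.4 m, observed ΔE = 366.7 m.
Subtracting the expected shift leaves a residual of -446.4 − (-464) = 17.6 m north and 366.7 − (410) = -43.3 m east.
Residual distance = √(17.6² + (-43.3)²) = 46.7 m.

47 m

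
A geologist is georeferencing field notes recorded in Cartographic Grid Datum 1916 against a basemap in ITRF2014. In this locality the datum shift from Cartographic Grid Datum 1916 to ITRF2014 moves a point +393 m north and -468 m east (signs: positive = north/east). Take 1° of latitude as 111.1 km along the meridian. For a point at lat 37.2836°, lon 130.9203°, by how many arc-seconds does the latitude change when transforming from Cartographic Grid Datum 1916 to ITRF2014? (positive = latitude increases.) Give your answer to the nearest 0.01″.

1° of latitude = 111.1 km, so Δφ = 393.0 / 111100 = 0.0035374° = 12.734″.

Δφ = 12.73″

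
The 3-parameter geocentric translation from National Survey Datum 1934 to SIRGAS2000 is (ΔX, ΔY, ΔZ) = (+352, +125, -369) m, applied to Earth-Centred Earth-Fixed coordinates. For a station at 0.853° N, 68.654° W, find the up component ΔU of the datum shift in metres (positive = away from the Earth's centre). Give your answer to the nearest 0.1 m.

ΔU = 6.2 m

At φ = 0.853°, λ = -68.654°: sin φ = 0.014887, cos φ = 0.999889, sin λ = -0.931399, cos λ = 0.363999.
ΔU = cos φ cos λ·ΔX + cos φ sin λ·ΔY + sin φ·ΔZ = (0.999889)(0.363999)(352) + (0.999889)(-0.931399)(125) + (0.014887)(-369) = 6.21 m.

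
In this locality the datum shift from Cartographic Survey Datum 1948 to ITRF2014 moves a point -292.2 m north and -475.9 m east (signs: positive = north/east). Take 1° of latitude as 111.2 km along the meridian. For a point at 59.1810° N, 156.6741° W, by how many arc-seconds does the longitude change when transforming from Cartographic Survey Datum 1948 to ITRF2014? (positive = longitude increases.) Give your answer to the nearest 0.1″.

Δλ = -30.1″

At latitude 59.1810°, cos φ = 0.512328.
1° of longitude at this latitude = 111.2 × cos φ = 56.97 km, so Δλ = -475.9 / 56970.8 = -0.0083534° = -30.072″.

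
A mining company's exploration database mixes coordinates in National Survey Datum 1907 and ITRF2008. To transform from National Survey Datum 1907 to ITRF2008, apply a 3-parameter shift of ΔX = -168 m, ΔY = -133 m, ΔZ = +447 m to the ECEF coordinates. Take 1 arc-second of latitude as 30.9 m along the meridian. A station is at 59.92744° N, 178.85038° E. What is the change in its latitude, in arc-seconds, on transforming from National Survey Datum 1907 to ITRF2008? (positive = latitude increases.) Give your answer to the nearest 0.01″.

Δφ = 2.62″

sin φ = 0.865392, cos φ = 0.501096, sin λ = 0.020063, cos λ = -0.999799.
North component: ΔN = −sin φ cos λ·ΔX − sin φ sin λ·ΔY + cos φ·ΔZ = −(0.865392)(-0.999799)(-168) − (0.865392)(0.020063)(-133) + (0.501096)(447) = 80.94 m.
1° of latitude spans 3600 × 30.90 = 111240 m, so Δφ = 80.94 / 111240 × 3600 = 2.620″.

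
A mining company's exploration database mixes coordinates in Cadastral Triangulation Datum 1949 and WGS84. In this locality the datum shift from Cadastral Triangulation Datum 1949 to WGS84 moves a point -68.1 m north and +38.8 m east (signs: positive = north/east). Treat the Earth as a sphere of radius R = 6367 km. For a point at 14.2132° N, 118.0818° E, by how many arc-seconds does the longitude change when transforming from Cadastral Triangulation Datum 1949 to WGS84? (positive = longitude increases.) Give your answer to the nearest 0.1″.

Δλ = 1.3″

At latitude 14.2132°, cos φ = 0.969389.
One radian of longitude at latitude φ spans R cos φ, so Δλ = ΔE / (R cos φ) = 38.8 / (6367000 × 0.969389) = 6.2864e-06 rad = 1.297″.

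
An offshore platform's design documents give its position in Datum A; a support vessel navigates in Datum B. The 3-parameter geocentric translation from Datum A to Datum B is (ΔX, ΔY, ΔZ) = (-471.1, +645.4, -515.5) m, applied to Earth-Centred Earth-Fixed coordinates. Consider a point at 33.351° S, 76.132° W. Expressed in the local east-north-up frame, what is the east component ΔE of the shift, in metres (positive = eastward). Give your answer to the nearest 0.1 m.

ΔE = -302.7 m

The local east axis at (φ, λ) is (−sin λ, cos λ, 0), so ΔE = −sin(-76.132°)·(-471.1) + cos(-76.132°)·645.4 = -302.67 m.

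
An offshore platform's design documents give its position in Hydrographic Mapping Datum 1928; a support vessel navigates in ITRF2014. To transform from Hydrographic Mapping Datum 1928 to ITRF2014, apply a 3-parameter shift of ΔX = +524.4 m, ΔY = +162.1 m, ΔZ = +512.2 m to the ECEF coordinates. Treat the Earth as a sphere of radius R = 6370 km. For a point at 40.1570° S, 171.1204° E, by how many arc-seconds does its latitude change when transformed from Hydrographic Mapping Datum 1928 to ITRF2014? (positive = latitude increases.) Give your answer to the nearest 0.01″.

Δφ = 2.38″

sin φ = -0.644884, cos φ = 0.764280, sin λ = 0.154359, cos λ = -0.988015.
North component: ΔN = −sin φ cos λ·ΔX − sin φ sin λ·ΔY + cos φ·ΔZ = −(-0.644884)(-0.988015)(524.4) − (-0.644884)(0.154359)(162.1) + (0.764280)(512.2) = 73.48 m.
1° of latitude spans πR/180 = 111177 m, so Δφ = 73.48 / 111177 × 3600 = 2.379″.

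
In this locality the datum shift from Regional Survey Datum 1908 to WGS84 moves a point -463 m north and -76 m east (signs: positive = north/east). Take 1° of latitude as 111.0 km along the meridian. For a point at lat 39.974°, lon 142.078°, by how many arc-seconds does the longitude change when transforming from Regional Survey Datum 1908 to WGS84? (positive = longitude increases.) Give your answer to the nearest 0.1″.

Δλ = -3.2″

At latitude 39.974°, cos φ = 0.766336.
1° of longitude at this latitude = 111.0 × cos φ = 85.06 km, so Δλ = -76.0 / 85063.3 = -0.0008935° = -3.216″.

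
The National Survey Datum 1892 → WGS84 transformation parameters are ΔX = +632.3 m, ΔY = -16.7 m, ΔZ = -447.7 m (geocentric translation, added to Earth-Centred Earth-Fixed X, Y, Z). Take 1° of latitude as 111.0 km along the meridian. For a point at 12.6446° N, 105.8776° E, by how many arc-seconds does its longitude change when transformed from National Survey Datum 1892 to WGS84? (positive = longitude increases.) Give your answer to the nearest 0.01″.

Δλ = -20.06″

sin φ = 0.218903, cos φ = 0.975747, sin λ = 0.961848, cos λ = -0.273583.
East component: ΔE = −sin λ·ΔX + cos λ·ΔY = −(0.961848)(632.3) + (-0.273583)(-16.7) = -603.61 m.
1° of latitude spans 111000 m; at latitude φ, 1° of longitude spans that × cos φ = 108307.9 m, so Δλ = -603.61 / 108307.9 × 3600 = -20.063″.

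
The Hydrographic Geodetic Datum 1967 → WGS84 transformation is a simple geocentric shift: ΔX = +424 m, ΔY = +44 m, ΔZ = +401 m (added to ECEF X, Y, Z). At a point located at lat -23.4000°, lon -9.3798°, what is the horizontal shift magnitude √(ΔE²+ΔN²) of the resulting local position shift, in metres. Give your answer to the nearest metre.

543 m

The local east axis at (φ, λ) is (−sin λ, cos λ, 0), so ΔE = −sin(-9.3798°)·424 + cos(-9.3798°)·44 = 112.51 m.
The local north axis is (−sin φ cos λ, −sin φ sin λ, cos φ), giving ΔN = 166.139 − 2.848 + 368.020 = 531.31 m.
Horizontal magnitude = √(ΔE² + ΔN²) = √(112.51² + 531.31²) = 543.09 m.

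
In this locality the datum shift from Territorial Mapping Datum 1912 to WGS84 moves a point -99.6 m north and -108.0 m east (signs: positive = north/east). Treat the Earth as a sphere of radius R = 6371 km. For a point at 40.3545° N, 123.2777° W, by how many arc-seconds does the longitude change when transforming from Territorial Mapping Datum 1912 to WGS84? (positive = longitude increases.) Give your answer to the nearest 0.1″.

Δλ = -4.6″

At latitude 40.3545°, cos φ = 0.762053.
One radian of longitude at latitude φ spans R cos φ, so Δλ = ΔE / (R cos φ) = -108.0 / (6371000 × 0.762053) = -2.2245e-05 rad = -4.588″.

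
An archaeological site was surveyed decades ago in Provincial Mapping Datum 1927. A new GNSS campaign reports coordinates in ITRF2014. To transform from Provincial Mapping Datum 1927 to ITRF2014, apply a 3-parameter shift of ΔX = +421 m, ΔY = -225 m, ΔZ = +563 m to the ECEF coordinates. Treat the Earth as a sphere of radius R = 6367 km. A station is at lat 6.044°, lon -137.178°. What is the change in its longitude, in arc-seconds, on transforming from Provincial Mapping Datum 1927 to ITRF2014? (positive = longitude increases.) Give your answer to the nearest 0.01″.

Δλ = 14.70″

sin φ = 0.105292, cos φ = 0.994441, sin λ = -0.679723, cos λ = -0.733469.
East component: ΔE = −sin λ·ΔX + cos λ·ΔY = −(-0.679723)(421) + (-0.733469)(-225) = 451.19 m.
1° of latitude spans πR/180 = 111125 m; at latitude φ, 1° of longitude spans that × cos φ = 110507.4 m, so Δλ = 451.19 / 110507.4 × 3600 = 14.699″.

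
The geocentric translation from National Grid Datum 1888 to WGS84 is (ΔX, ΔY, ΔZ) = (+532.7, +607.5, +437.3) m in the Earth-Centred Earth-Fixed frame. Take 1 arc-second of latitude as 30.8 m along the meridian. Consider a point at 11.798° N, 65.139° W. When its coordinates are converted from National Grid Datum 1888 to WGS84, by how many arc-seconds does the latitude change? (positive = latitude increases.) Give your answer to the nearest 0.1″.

Δφ = 16.1″

sin φ = 0.204462, cos φ = 0.978875, sin λ = -0.907330, cos λ = 0.420418.
North component: ΔN = −sin φ cos λ·ΔX − sin φ sin λ·ΔY + cos φ·ΔZ = −(0.204462)(0.420418)(532.7) − (0.204462)(-0.907330)(607.5) + (0.978875)(437.3) = 494.97 m.
1° of latitude spans 3600 × 30.80 = 110880 m, so Δφ = 494.97 / 110880 × 3600 = 16.070″.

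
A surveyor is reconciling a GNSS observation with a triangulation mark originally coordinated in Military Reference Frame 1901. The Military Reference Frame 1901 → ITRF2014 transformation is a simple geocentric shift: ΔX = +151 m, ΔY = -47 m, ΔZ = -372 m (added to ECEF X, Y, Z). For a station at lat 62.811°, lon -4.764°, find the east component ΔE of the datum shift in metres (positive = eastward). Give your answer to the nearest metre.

ΔE = -34 m

At φ = 62.811°, λ = -4.764°: sin φ = 0.889504, cos φ = 0.456927, sin λ = -0.083052, cos λ = 0.996545.
ΔE = −sin λ·ΔX + cos λ·ΔY = −(-0.083052)·(151) + (0.996545)·(-47) = -34.30 m.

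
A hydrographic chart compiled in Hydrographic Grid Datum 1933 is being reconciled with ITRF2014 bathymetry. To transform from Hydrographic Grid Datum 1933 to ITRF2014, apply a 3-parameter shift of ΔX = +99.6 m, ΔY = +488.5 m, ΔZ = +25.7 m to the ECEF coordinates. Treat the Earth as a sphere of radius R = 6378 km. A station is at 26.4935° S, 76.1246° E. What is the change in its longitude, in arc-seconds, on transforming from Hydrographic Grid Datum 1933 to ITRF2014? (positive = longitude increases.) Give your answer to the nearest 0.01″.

Δλ = 0.74″

sin φ = -0.446096, cos φ = 0.894985, sin λ = 0.970820, cos λ = 0.239811.
East component: ΔE = −sin λ·ΔX + cos λ·ΔY = −(0.970820)(99.6) + (0.239811)(488.5) = 20.45 m.
1° of latitude spans πR/180 = 111317 m; at latitude φ, 1° of longitude spans that × cos φ = 99627.1 m, so Δλ = 20.45 / 99627.1 × 3600 = 0.739″.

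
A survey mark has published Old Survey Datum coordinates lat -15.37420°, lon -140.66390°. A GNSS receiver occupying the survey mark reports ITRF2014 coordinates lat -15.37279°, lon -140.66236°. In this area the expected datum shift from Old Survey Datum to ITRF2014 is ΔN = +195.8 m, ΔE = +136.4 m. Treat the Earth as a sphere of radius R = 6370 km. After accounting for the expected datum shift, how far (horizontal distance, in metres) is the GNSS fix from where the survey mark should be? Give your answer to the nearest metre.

48 m

Observed coordinate differences: Δφ = +0.00141°, Δλ = +0.00154°.
Converting to metres (1° lat = 111177 m, cos φ = 0.964215): observed ΔN = 156.8 m, observed ΔE = 165.1 m.
Subtracting the expected shift leaves a residual of 156.8 − (195.8) = -39.0 m north and 165.1 − (136.4) = 28.7 m east.
Residual distance = √((-39.0)² + 28.7²) = 48.4 m.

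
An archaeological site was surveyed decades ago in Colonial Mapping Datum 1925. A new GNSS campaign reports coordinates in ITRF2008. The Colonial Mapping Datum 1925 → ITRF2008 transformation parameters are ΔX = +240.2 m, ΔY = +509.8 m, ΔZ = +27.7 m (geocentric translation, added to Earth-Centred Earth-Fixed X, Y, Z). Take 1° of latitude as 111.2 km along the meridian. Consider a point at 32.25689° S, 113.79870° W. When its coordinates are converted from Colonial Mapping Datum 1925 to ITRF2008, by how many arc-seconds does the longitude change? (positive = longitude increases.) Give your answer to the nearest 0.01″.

sin φ = -0.533716, cos φ = 0.845664, sin λ = -0.914969, cos λ = -0.403525.
East component: ΔE = −sin λ·ΔX + cos λ·ΔY = −(-0.914969)(240.2) + (-0.403525)(509.8) = 14.06 m.
1° of latitude spans 111200 m; at latitude φ, 1° of longitude spans that × cos φ = 94037.8 m, so Δλ = 14.06 / 94037.8 × 3600 = 0.538″.

Δλ = 0.54″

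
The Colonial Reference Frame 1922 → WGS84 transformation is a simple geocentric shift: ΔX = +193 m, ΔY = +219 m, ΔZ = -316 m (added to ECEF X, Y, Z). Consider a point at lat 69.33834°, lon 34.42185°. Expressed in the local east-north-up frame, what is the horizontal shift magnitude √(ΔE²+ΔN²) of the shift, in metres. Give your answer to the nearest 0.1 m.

The local east axis at (φ, λ) is (−sin λ, cos λ, 0), so ΔE = −sin(34.42185°)·193 + cos(34.42185°)·219 = 71.55 m.
The local north axis is (−sin φ cos λ, −sin φ sin λ, cos φ), giving ΔN = -148.965 − 115.834 − 111.500 = -376.30 m.
Horizontal magnitude = √(ΔE² + ΔN²) = √(71.55² + (-376.30)²) = 383.04 m.

383.0 m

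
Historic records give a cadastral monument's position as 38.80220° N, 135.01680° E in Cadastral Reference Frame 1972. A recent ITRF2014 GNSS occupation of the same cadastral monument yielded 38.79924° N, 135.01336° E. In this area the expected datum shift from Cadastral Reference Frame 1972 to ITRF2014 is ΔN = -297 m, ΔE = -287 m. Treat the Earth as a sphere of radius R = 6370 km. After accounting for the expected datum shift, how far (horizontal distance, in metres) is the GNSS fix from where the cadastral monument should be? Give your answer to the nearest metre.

Observed coordinate differences: Δφ = -0.00296°, Δλ = -0.00344°.
Converting to metres (1° lat = 111177 m, cos φ = 0.779314): observed ΔN = -329.1 m, observed ΔE = -298.0 m.
Subtracting the expected shift leaves a residual of -329.1 − (-297) = -32.1 m north and -298.0 − (-287) = -11.0 m east.
Residual distance = √((-32.1)² + (-11.0)²) = 33.9 m.

34 m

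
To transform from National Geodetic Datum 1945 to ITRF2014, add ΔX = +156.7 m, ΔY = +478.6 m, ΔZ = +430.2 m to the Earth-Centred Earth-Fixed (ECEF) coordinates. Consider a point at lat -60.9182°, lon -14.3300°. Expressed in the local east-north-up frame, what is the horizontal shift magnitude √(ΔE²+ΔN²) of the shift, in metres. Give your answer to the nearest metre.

556 m

The local east axis at (φ, λ) is (−sin λ, cos λ, 0), so ΔE = −sin(-14.3300°)·156.7 + cos(-14.3300°)·478.6 = 502.49 m.
The local north axis is (−sin φ cos λ, −sin φ sin λ, cos φ), giving ΔN = 132.683 − 103.522 + 209.102 = 238.26 m.
Horizontal magnitude = √(ΔE² + ΔN²) = √(502.49² + 238.26²) = 556.12 m.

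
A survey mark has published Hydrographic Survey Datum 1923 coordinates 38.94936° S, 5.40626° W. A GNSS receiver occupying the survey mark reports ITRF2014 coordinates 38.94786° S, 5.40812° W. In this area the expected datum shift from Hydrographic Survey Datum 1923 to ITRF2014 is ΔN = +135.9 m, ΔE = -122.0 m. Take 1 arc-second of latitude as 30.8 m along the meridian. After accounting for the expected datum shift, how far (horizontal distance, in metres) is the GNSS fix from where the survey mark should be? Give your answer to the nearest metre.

Observed coordinate differences: Δφ = +0.00150°, Δλ = -0.00186°.
Converting to metres (1° lat = 110880 m, cos φ = 0.777702): observed ΔN = 166.3 m, observed ΔE = -160.4 m.
Subtracting the expected shift leaves a residual of 166.3 − (135.9) = 30.4 m north and -160.4 − (-122.0) = -38.4 m east.
Residual distance = √(30.4² + (-38.4)²) = 49.0 m.

49 m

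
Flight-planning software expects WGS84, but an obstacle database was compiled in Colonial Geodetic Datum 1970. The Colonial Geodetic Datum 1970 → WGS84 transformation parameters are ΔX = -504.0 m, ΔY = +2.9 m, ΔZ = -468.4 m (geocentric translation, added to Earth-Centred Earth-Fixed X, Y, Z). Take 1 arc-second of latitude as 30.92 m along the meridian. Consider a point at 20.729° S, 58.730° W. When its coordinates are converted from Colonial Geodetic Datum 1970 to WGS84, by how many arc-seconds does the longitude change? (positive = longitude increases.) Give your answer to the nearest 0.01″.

sin φ = -0.353948, cos φ = 0.935265, sin λ = -0.854731, cos λ = 0.519072.
East component: ΔE = −sin λ·ΔX + cos λ·ΔY = −(-0.854731)(-504.0) + (0.519072)(2.9) = -429.28 m.
1° of latitude spans 3600 × 30.92 = 111312 m; at latitude φ, 1° of longitude spans that × cos φ = 104106.2 m, so Δλ = -429.28 / 104106.2 × 3600 = -14.844″.

Δλ = -14.84″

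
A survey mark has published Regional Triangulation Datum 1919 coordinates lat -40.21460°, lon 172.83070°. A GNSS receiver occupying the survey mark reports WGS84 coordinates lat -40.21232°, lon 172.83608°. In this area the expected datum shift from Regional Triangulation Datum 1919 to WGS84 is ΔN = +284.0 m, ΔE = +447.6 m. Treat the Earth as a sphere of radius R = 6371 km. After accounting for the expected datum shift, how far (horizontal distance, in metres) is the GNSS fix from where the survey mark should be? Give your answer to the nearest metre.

32 m

Observed coordinate differences: Δφ = +0.00228°, Δλ = +0.00538°.
Converting to metres (1° lat = 111195 m, cos φ = 0.763632): observed ΔN = 253.5 m, observed ΔE = 456.8 m.
Subtracting the expected shift leaves a residual of 253.5 − (284.0) = -30.5 m north and 456.8 − (447.6) = 9.2 m east.
Residual distance = √((-30.5)² + 9.2²) = 31.8 m.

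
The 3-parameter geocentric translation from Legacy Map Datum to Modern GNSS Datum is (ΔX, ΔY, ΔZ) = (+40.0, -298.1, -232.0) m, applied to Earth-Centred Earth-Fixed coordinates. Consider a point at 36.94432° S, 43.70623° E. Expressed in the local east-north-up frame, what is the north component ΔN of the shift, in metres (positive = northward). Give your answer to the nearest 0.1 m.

The local north axis is (−sin φ cos λ, −sin φ sin λ, cos φ), giving ΔN = 17.379 − 123.799 − 185.419 = -291.84 m.

ΔN = -291.8 m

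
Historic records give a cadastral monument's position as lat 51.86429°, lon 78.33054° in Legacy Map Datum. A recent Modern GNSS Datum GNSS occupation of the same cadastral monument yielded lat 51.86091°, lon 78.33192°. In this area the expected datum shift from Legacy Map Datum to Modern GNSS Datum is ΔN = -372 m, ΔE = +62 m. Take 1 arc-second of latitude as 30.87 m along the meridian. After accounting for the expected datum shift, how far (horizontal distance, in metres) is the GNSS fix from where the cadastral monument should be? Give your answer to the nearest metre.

Observed coordinate differences: Δφ = -0.00338°, Δλ = +0.00138°.
Converting to metres (1° lat = 111132 m, cos φ = 0.617526): observed ΔN = -375.6 m, observed ΔE = 94.7 m.
Subtracting the expected shift leaves a residual of -375.6 − (-372) = -3.6 m north and 94.7 − (62) = 32.7 m east.
Residual distance = √((-3.6)² + 32.7²) = 32.9 m.

33 m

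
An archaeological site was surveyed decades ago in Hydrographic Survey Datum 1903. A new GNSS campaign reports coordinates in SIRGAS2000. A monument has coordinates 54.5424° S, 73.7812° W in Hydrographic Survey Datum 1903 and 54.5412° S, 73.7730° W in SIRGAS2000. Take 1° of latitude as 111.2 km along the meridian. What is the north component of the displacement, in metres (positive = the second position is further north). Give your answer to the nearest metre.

ΔN = 133 m

Δφ = -54.5412° − -54.5424° = +0.0012°; Δλ = -73.7730° − -73.7812° = +0.0082°.
ΔN = Δφ × 111200 = 133.4 m; ΔE = Δλ × 111200 × cos(-54.5424°) = +0.0082 × 111200 × 0.580100 = 529.0 m.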